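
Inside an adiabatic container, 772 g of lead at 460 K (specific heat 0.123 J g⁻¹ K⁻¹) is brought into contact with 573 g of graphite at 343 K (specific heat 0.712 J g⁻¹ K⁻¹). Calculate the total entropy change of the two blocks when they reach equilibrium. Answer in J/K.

ΔS_total = 3.52 J/K

Energy balance: T_f = (m₁c₁T₁ + m₂c₂T₂)/(m₁c₁ + m₂c₂) = 365.09 K.
ΔS₁ = m₁c₁ ln(T_f/T₁) = 94.956 × ln(365.09/460) = -21.94 J/K.
ΔS₂ = m₂c₂ ln(T_f/T₂) = 407.976 × ln(365.09/343) = 25.46 J/K.
ΔS_total = -21.94 + 25.46 = 3.52 J/K.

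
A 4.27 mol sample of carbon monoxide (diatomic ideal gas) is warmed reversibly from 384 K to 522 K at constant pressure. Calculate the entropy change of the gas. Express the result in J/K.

At constant pressure, ΔS = nC_p ln(T₂/T₁) with C_p = 7R/2 = 29.1 J mol⁻¹ K⁻¹.
ΔS = 4.27 × 29.1 × ln(522/384) = 38.1 J/K.

ΔS = 38.1 J/K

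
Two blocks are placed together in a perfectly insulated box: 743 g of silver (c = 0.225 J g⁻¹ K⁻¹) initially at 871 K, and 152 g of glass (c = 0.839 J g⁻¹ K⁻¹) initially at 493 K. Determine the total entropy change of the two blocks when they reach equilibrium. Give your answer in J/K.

ΔS_total = 11.3 J/K

Energy balance: T_f = (m₁c₁T₁ + m₂c₂T₂)/(m₁c₁ + m₂c₂) = 707.43 K.
ΔS₁ = m₁c₁ ln(T_f/T₁) = 167.175 × ln(707.43/871) = -34.77 J/K.
ΔS₂ = m₂c₂ ln(T_f/T₂) = 127.528 × ln(707.43/493) = 46.05 J/K.
ΔS_total = -34.77 + 46.05 = 11.3 J/K.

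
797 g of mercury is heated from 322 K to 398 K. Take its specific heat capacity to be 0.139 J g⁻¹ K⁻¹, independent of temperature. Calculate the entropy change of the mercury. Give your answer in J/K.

ΔS = ∫dQ_rev/T = m c ln(T₂/T₁) = 797 × 0.139 × ln(398/322) = 23.5 J/K.

ΔS = 23.5 J/K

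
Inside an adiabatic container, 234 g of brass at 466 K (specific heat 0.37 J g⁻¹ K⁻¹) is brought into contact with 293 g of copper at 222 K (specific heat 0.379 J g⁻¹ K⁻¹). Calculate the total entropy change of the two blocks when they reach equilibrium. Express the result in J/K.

Energy balance: T_f = (m₁c₁T₁ + m₂c₂T₂)/(m₁c₁ + m₂c₂) = 328.9 K.
ΔS₁ = m₁c₁ ln(T_f/T₁) = 86.58 × ln(328.9/466) = -30.17 J/K.
ΔS₂ = m₂c₂ ln(T_f/T₂) = 111.047 × ln(328.9/222) = 43.65 J/K.
ΔS_total = -30.17 + 43.65 = 13.5 J/K.

ΔS_total = 13.5 J/K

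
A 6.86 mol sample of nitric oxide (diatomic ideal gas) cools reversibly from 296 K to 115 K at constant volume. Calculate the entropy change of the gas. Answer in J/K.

At constant volume, ΔS = nC_V ln(T₂/T₁) with C_V = 5R/2 = 20.79 J mol⁻¹ K⁻¹.
ΔS = 6.86 × 20.79 × ln(115/296) = -135 J/K.

ΔS = -135 J/K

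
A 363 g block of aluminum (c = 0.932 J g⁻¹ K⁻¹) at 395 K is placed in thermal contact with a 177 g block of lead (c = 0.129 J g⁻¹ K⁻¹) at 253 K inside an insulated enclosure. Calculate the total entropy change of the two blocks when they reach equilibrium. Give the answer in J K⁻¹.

ΔS_total = 1.87 J/K

Energy balance: T_f = (m₁c₁T₁ + m₂c₂T₂)/(m₁c₁ + m₂c₂) = 386.02 K.
ΔS₁ = m₁c₁ ln(T_f/T₁) = 338.316 × ln(386.02/395) = -7.778 J/K.
ΔS₂ = m₂c₂ ln(T_f/T₂) = 22.833 × ln(386.02/253) = 9.647 J/K.
ΔS_total = -7.778 + 9.647 = 1.87 J/K.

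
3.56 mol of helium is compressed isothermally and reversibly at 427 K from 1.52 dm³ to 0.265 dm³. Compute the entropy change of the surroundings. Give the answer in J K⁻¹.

ΔS_surr = 51.7 J/K

For an isothermal ideal gas ΔS_gas = nR ln(V₂/V₁) = 3.56 × 8.314 × ln(0.265/1.52) = -51.7 J/K.
The process is reversible, so ΔS_surr = −ΔS_gas = 51.7 J/K and ΔS_universe = 0.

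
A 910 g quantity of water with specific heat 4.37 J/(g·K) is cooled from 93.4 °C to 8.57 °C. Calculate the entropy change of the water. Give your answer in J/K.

In kelvin: T₁ = 366.55 K, T₂ = 281.72 K. ΔS = ∫dQ_rev/T = m c ln(T₂/T₁) = 910 × 4.37 × ln(281.72/366.55) = -1050 J/K.

ΔS = -1050 J/K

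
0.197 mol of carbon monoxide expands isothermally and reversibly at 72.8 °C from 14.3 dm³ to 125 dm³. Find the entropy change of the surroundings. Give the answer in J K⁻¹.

For an isothermal ideal gas ΔS_gas = nR ln(V₂/V₁) = 0.197 × 8.314 × ln(125/14.3) = 3.55 J/K.
The process is reversible, so ΔS_surr = −ΔS_gas = -3.55 J/K and ΔS_universe = 0.

ΔS_surr = -3.55 J/K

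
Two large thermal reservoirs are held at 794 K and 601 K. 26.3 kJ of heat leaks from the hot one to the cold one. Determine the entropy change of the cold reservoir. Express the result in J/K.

The cold reservoir gains heat Q, so ΔS_cold = +Q/T_C = 26300/601 = 43.8 J/K.

ΔS_cold = 43.8 J/K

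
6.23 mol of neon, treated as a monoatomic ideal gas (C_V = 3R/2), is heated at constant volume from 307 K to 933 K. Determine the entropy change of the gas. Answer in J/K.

At constant volume, ΔS = nC_V ln(T₂/T₁) with C_V = 3R/2 = 12.47 J mol⁻¹ K⁻¹.
ΔS = 6.23 × 12.47 × ln(933/307) = 86.4 J/K.

ΔS = 86.4 J/K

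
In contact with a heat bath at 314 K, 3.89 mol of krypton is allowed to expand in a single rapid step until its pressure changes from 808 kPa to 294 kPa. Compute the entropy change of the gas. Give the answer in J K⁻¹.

Entropy is a state function, so ΔS_gas depends only on the end states.
For an isothermal ideal gas ΔS_gas = nR ln(P₁/P₂) = 3.89 × 8.314 × ln(808/294) = 32.7 J/K.

ΔS_gas = 32.7 J/K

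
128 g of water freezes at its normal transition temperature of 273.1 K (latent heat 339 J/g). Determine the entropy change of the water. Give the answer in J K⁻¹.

Heat released by the substance: Q = −mL = −128 × 339 = −43392 J.
At constant T, ΔS = Q_rev/T = −43392 / 273.1 = -159 J/K.

ΔS = -159 J/K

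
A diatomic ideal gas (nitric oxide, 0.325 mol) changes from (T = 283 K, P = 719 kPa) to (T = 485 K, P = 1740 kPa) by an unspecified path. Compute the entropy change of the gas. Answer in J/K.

ΔS = 2.71 J/K

ΔS = nC_p ln(T₂/T₁) − nR ln(P₂/P₁), with C_p = 7R/2 = 29.1 J mol⁻¹ K⁻¹ for a diatomic ideal gas.
ΔS = 0.325 × [29.1 × ln(485/283) − 8.314 × ln(1740/719)] = 2.71 J/K.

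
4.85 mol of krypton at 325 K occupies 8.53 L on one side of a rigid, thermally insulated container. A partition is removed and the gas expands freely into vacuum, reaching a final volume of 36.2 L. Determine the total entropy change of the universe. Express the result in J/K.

No heat is exchanged and no work is done, so the ideal-gas temperature stays constant.
Entropy is a state function; using a reversible isothermal path, ΔS_gas = nR ln(V₂/V₁) = 4.85 × 8.314 × ln(36.2/8.53) = 58.3 J/K.
The insulated surroundings exchange no heat, so ΔS_surr = 0 and ΔS_universe = ΔS_gas.

ΔS_universe = 58.3 J/K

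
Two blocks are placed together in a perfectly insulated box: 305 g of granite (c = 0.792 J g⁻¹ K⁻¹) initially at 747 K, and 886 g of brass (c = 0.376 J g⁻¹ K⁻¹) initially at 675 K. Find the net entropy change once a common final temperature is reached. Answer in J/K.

Energy balance: T_f = (m₁c₁T₁ + m₂c₂T₂)/(m₁c₁ + m₂c₂) = 705.26 K.
ΔS₁ = m₁c₁ ln(T_f/T₁) = 241.56 × ln(705.26/747) = -13.888 J/K.
ΔS₂ = m₂c₂ ln(T_f/T₂) = 333.136 × ln(705.26/675) = 14.611 J/K.
ΔS_total = -13.888 + 14.611 = 0.723 J/K.

ΔS_total = 0.723 J/K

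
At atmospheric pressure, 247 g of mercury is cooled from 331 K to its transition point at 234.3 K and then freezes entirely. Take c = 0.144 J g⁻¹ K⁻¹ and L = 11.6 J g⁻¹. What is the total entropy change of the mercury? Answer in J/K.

ΔS = -24.5 J/K

Cooling step: ΔS₁ = m c ln(T_tr/T_i) = 247 × 0.144 × ln(234.3/331) = -12.29 J/K.
Phase change: ΔS₂ = −mL/T_tr = −247 × 11.6 / 234.3 = -12.23 J/K.
ΔS_total = (-12.29) + (-12.23) = -24.5 J/K.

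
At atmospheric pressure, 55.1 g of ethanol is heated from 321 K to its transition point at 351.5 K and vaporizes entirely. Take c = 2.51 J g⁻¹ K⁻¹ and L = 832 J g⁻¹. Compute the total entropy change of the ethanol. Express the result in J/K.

Warming step: ΔS₁ = m c ln(T_tr/T_i) = 55.1 × 2.51 × ln(351.5/321) = 12.55 J/K.
Phase change: ΔS₂ = +mL/T_tr = 55.1 × 832 / 351.5 = 130.4 J/K.
ΔS_total = (12.55) + (130.4) = 143 J/K.

ΔS = 143 J/K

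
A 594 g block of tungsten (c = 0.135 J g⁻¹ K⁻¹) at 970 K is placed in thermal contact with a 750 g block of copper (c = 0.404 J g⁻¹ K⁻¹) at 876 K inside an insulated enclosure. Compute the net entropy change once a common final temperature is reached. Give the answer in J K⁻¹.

Energy balance: T_f = (m₁c₁T₁ + m₂c₂T₂)/(m₁c₁ + m₂c₂) = 895.67 K.
ΔS₁ = m₁c₁ ln(T_f/T₁) = 80.19 × ln(895.67/970) = -6.393 J/K.
ΔS₂ = m₂c₂ ln(T_f/T₂) = 303 × ln(895.67/876) = 6.729 J/K.
ΔS_total = -6.393 + 6.729 = 0.336 J/K.

ΔS_total = 0.336 J/K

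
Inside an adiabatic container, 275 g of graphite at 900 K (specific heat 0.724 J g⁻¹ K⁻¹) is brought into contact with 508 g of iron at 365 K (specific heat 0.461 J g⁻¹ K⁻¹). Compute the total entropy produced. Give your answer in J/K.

ΔS_total = 43.4 J/K

Energy balance: T_f = (m₁c₁T₁ + m₂c₂T₂)/(m₁c₁ + m₂c₂) = 610.84 K.
ΔS₁ = m₁c₁ ln(T_f/T₁) = 199.1 × ln(610.84/900) = -77.16 J/K.
ΔS₂ = m₂c₂ ln(T_f/T₂) = 234.188 × ln(610.84/365) = 120.6 J/K.
ΔS_total = -77.16 + 120.6 = 43.4 J/K.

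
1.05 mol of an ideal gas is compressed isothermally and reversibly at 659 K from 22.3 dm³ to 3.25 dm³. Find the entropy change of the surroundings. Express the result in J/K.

For an isothermal ideal gas ΔS_gas = nR ln(V₂/V₁) = 1.05 × 8.314 × ln(3.25/22.3) = -16.8 J/K.
The process is reversible, so ΔS_surr = −ΔS_gas = 16.8 J/K and ΔS_universe = 0.

ΔS_surr = 16.8 J/K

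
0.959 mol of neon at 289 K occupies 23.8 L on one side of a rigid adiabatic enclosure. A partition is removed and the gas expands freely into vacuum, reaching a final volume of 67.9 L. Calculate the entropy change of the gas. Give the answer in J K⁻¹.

No heat is exchanged and no work is done, so the ideal-gas temperature stays constant.
Entropy is a state function; using a reversible isothermal path, ΔS_gas = nR ln(V₂/V₁) = 0.959 × 8.314 × ln(67.9/23.8) = 8.36 J/K.

ΔS_gas = 8.36 J/K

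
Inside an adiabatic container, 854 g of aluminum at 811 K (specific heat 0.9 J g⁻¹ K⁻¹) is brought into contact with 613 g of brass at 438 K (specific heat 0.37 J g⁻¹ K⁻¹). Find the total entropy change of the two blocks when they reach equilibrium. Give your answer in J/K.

Energy balance: T_f = (m₁c₁T₁ + m₂c₂T₂)/(m₁c₁ + m₂c₂) = 726.01 K.
ΔS₁ = m₁c₁ ln(T_f/T₁) = 768.6 × ln(726.01/811) = -85.09 J/K.
ΔS₂ = m₂c₂ ln(T_f/T₂) = 226.81 × ln(726.01/438) = 114.6 J/K.
ΔS_total = -85.09 + 114.6 = 29.5 J/K.

ΔS_total = 29.5 J/K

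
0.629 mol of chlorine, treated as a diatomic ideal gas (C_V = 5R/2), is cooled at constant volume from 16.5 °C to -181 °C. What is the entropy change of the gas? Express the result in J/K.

In kelvin: T₁ = 289.65 K, T₂ = 92.15 K. At constant volume, ΔS = nC_V ln(T₂/T₁) with C_V = 5R/2 = 20.79 J mol⁻¹ K⁻¹.
ΔS = 0.629 × 20.79 × ln(92.15/289.65) = -15 J/K.

ΔS = -15 J/K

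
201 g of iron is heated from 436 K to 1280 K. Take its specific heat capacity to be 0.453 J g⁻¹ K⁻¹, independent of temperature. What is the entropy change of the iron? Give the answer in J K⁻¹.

ΔS = 98.1 J/K

ΔS = ∫dQ_rev/T = m c ln(T₂/T₁) = 201 × 0.453 × ln(1280/436) = 98.1 J/K.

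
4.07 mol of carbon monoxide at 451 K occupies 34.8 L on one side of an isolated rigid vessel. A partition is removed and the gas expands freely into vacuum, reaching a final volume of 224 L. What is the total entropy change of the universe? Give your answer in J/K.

ΔS_universe = 63 J/K

For an ideal gas in free expansion Q = 0 and W = 0, so T is unchanged.
Entropy is a state function; using a reversible isothermal path, ΔS_gas = nR ln(V₂/V₁) = 4.07 × 8.314 × ln(224/34.8) = 63 J/K.
The insulated surroundings exchange no heat, so ΔS_surr = 0 and ΔS_universe = ΔS_gas.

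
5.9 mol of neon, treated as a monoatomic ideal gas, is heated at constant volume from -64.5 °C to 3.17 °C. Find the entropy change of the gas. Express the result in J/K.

In kelvin: T₁ = 208.65 K, T₂ = 276.32 K. At constant volume, ΔS = nC_V ln(T₂/T₁) with C_V = 3R/2 = 12.47 J mol⁻¹ K⁻¹.
ΔS = 5.9 × 12.47 × ln(276.32/208.65) = 20.7 J/K.

ΔS = 20.7 J/K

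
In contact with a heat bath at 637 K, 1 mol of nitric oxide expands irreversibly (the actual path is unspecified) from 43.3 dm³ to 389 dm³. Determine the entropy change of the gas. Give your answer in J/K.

ΔS_gas = 18.3 J/K

Entropy is a state function, so ΔS_gas depends only on the end states.
For an isothermal ideal gas ΔS_gas = nR ln(V₂/V₁) = 1 × 8.314 × ln(389/43.3) = 18.3 J/K.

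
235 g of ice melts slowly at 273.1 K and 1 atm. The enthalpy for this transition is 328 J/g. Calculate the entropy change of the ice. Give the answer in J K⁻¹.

Heat absorbed by the substance: Q = mL = 235 × 328 = 77080 J.
At constant T, ΔS = Q_rev/T = 77080 / 273.1 = 282 J/K.

ΔS = 282 J/K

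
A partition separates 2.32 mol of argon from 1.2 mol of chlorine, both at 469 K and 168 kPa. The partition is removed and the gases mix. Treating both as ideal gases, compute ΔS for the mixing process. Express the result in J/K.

Mole fractions: x_A = 2.32/3.52 = 0.659, x_B = 0.341.
ΔS_mix = −R(n_A ln x_A + n_B ln x_B) = −8.314 × (2.32 ln 0.659 + 1.2 ln 0.341) = 18.8 J/K.

ΔS_mix = 18.8 J/K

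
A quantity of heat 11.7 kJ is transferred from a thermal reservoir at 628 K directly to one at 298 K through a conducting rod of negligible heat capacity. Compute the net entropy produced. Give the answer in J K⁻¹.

ΔS_hot = −Q/T_H = −11700/628 = -18.63 J/K and ΔS_cold = +Q/T_C = 11700/298 = 39.26 J/K.
ΔS_total = -18.63 + 39.26 = 20.6 J/K, positive as the second law requires.

ΔS_total = 20.6 J/K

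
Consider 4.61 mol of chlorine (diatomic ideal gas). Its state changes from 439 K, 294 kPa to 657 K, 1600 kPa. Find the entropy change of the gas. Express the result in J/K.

ΔS = -10.8 J/K

ΔS = nC_p ln(T₂/T₁) − nR ln(P₂/P₁), with C_p = 7R/2 = 29.1 J mol⁻¹ K⁻¹ for a diatomic ideal gas.
ΔS = 4.61 × [29.1 × ln(657/439) − 8.314 × ln(1600/294)] = -10.8 J/K.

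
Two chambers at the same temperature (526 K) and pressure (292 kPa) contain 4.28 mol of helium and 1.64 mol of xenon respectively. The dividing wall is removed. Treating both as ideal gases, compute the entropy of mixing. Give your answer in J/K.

ΔS_mix = 29 J/K

Mole fractions: x_A = 4.28/5.92 = 0.723, x_B = 0.277.
ΔS_mix = −R(n_A ln x_A + n_B ln x_B) = −8.314 × (4.28 ln 0.723 + 1.64 ln 0.277) = 29 J/K.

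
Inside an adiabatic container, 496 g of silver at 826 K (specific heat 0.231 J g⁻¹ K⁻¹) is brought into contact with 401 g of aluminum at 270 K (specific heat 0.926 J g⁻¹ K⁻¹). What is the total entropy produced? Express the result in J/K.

ΔS_total = 64.2 J/K

Energy balance: T_f = (m₁c₁T₁ + m₂c₂T₂)/(m₁c₁ + m₂c₂) = 401.11 K.
ΔS₁ = m₁c₁ ln(T_f/T₁) = 114.576 × ln(401.11/826) = -82.77 J/K.
ΔS₂ = m₂c₂ ln(T_f/T₂) = 371.326 × ln(401.11/270) = 147 J/K.
ΔS_total = -82.77 + 147 = 64.2 J/K.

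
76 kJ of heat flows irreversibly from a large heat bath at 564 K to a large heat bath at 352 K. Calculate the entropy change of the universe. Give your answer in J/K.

ΔS_hot = −Q/T_H = −76000/564 = -134.75 J/K and ΔS_cold = +Q/T_C = 76000/352 = 215.91 J/K.
ΔS_total = -134.75 + 215.91 = 81.2 J/K, positive as the second law requires.

ΔS_total = 81.2 J/K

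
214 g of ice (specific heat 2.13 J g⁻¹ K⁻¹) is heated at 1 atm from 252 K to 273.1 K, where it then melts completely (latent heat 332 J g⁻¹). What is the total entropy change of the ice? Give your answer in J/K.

Warming step: ΔS₁ = m c ln(T_tr/T_i) = 214 × 2.13 × ln(273.1/252) = 36.65 J/K.
Phase change: ΔS₂ = +mL/T_tr = 214 × 332 / 273.1 = 260.2 J/K.
ΔS_total = (36.65) + (260.2) = 297 J/K.

ΔS = 297 J/K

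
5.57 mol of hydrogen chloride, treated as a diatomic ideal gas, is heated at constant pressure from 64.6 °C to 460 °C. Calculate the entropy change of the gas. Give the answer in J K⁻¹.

In kelvin: T₁ = 337.75 K, T₂ = 733.15 K. At constant pressure, ΔS = nC_p ln(T₂/T₁) with C_p = 7R/2 = 29.1 J mol⁻¹ K⁻¹.
ΔS = 5.57 × 29.1 × ln(733.15/337.75) = 126 J/K.

ΔS = 126 J/K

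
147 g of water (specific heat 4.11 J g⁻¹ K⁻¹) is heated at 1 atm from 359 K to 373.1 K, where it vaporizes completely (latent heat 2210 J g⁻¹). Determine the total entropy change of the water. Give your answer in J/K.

ΔS = 894 J/K

Warming step: ΔS₁ = m c ln(T_tr/T_i) = 147 × 4.11 × ln(373.1/359) = 23.28 J/K.
Phase change: ΔS₂ = +mL/T_tr = 147 × 2210 / 373.1 = 870.7 J/K.
ΔS_total = (23.28) + (870.7) = 894 J/K.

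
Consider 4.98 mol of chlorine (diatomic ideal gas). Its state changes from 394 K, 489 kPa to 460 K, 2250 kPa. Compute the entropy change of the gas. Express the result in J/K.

ΔS = -40.8 J/K

ΔS = nC_p ln(T₂/T₁) − nR ln(P₂/P₁), with C_p = 7R/2 = 29.1 J mol⁻¹ K⁻¹ for a diatomic ideal gas.
ΔS = 4.98 × [29.1 × ln(460/394) − 8.314 × ln(2250/489)] = -40.8 J/K.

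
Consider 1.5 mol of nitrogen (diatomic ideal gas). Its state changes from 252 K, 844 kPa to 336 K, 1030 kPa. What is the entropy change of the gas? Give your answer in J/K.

ΔS = 10.1 J/K

ΔS = nC_p ln(T₂/T₁) − nR ln(P₂/P₁), with C_p = 7R/2 = 29.1 J mol⁻¹ K⁻¹ for a diatomic ideal gas.
ΔS = 1.5 × [29.1 × ln(336/252) − 8.314 × ln(1030/844)] = 10.1 J/K.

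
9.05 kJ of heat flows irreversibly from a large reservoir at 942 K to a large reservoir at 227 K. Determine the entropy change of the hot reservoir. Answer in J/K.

ΔS_hot = -9.61 J/K

The hot reservoir loses heat Q, so ΔS_hot = −Q/T_H = −9050/942 = -9.61 J/K.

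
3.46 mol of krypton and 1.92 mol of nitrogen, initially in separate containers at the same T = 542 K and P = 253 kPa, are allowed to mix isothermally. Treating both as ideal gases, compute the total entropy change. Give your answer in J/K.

ΔS_mix = 29.1 J/K

Mole fractions: x_A = 3.46/5.38 = 0.643, x_B = 0.357.
ΔS_mix = −R(n_A ln x_A + n_B ln x_B) = −8.314 × (3.46 ln 0.643 + 1.92 ln 0.357) = 29.1 J/K.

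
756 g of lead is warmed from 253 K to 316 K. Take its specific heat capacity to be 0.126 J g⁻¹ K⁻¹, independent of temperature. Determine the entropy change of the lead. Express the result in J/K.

ΔS = ∫dQ_rev/T = m c ln(T₂/T₁) = 756 × 0.126 × ln(316/253) = 21.2 J/K.

ΔS = 21.2 J/K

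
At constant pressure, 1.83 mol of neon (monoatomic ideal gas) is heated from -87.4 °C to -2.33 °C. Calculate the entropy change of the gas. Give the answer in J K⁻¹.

ΔS = 14.3 J/K

In kelvin: T₁ = 185.75 K, T₂ = 270.82 K. At constant pressure, ΔS = nC_p ln(T₂/T₁) with C_p = 5R/2 = 20.79 J mol⁻¹ K⁻¹.
ΔS = 1.83 × 20.79 × ln(270.82/185.75) = 14.3 J/K.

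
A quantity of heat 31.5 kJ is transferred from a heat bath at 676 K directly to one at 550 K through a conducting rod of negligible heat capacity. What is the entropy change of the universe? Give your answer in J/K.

ΔS_total = 10.7 J/K

ΔS_hot = −Q/T_H = −31500/676 = -46.6 J/K and ΔS_cold = +Q/T_C = 31500/550 = 57.27 J/K.
ΔS_total = -46.6 + 57.27 = 10.7 J/K, positive as the second law requires.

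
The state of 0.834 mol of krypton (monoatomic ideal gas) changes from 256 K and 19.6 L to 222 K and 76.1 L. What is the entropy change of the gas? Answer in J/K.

Entropy is a state function: ΔS = nC_V ln(T₂/T₁) + nR ln(V₂/V₁), with C_V = 3R/2 = 12.47 J mol⁻¹ K⁻¹ for a monoatomic ideal gas.
ΔS = 0.834 × [12.47 × ln(222/256) + 8.314 × ln(76.1/19.6)] = 7.92 J/K.

ΔS = 7.92 J/K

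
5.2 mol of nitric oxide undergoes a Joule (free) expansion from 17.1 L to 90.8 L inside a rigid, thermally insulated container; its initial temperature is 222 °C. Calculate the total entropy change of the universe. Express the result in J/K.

No heat is exchanged and no work is done, so the ideal-gas temperature stays constant.
Entropy is a state function; using a reversible isothermal path, ΔS_gas = nR ln(V₂/V₁) = 5.2 × 8.314 × ln(90.8/17.1) = 72.2 J/K.
The insulated surroundings exchange no heat, so ΔS_surr = 0 and ΔS_universe = ΔS_gas.

ΔS_universe = 72.2 J/K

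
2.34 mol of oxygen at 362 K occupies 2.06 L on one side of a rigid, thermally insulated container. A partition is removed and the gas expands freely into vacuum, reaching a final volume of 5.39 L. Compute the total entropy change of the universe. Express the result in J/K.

ΔS_universe = 18.7 J/K

No heat is exchanged and no work is done, so the ideal-gas temperature stays constant.
Entropy is a state function; using a reversible isothermal path, ΔS_gas = nR ln(V₂/V₁) = 2.34 × 8.314 × ln(5.39/2.06) = 18.7 J/K.
The insulated surroundings exchange no heat, so ΔS_surr = 0 and ΔS_universe = ΔS_gas.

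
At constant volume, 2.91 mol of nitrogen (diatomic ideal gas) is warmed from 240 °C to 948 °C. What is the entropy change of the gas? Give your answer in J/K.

In kelvin: T₁ = 513.15 K, T₂ = 1221.15 K. At constant volume, ΔS = nC_V ln(T₂/T₁) with C_V = 5R/2 = 20.79 J mol⁻¹ K⁻¹.
ΔS = 2.91 × 20.79 × ln(1221.15/513.15) = 52.4 J/K.

ΔS = 52.4 J/K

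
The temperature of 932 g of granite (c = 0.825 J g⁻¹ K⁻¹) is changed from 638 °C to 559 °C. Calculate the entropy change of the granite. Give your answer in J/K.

In kelvin: T₁ = 911.15 K, T₂ = 832.15 K. ΔS = ∫dQ_rev/T = m c ln(T₂/T₁) = 932 × 0.825 × ln(832.15/911.15) = -69.7 J/K.

ΔS = -69.7 J/K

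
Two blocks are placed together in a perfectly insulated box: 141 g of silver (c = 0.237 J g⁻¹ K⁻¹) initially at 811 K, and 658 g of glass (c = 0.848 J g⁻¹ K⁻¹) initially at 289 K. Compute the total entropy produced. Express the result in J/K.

Energy balance: T_f = (m₁c₁T₁ + m₂c₂T₂)/(m₁c₁ + m₂c₂) = 318.5 K.
ΔS₁ = m₁c₁ ln(T_f/T₁) = 33.417 × ln(318.5/811) = -31.23 J/K.
ΔS₂ = m₂c₂ ln(T_f/T₂) = 557.984 × ln(318.5/289) = 54.23 J/K.
ΔS_total = -31.23 + 54.23 = 23 J/K.

ΔS_total = 23 J/K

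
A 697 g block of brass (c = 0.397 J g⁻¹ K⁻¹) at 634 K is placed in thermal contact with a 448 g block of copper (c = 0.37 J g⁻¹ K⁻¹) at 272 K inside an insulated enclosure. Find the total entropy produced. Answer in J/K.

ΔS_total = 33.8 J/K

Energy balance: T_f = (m₁c₁T₁ + m₂c₂T₂)/(m₁c₁ + m₂c₂) = 498.39 K.
ΔS₁ = m₁c₁ ln(T_f/T₁) = 276.709 × ln(498.39/634) = -66.6 J/K.
ΔS₂ = m₂c₂ ln(T_f/T₂) = 165.76 × ln(498.39/272) = 100.4 J/K.
ΔS_total = -66.6 + 100.4 = 33.8 J/K.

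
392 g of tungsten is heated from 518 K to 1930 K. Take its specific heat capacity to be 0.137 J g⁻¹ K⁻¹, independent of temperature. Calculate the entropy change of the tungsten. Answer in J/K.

ΔS = 70.6 J/K

ΔS = ∫dQ_rev/T = m c ln(T₂/T₁) = 392 × 0.137 × ln(1930/518) = 70.6 J/K.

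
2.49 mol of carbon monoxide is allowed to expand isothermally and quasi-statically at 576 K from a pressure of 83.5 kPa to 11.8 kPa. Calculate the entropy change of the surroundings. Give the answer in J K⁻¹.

For an isothermal ideal gas ΔS_gas = nR ln(P₁/P₂) = 2.49 × 8.314 × ln(83.5/11.8) = 40.5 J/K.
The process is reversible, so ΔS_surr = −ΔS_gas = -40.5 J/K and ΔS_universe = 0.

ΔS_surr = -40.5 J/K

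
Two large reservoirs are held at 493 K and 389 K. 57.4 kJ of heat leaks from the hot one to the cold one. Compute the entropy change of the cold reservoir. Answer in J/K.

ΔS_cold = 148 J/K

The cold reservoir gains heat Q, so ΔS_cold = +Q/T_C = 57400/389 = 148 J/K.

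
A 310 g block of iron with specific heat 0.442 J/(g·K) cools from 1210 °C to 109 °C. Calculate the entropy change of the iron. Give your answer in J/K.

In kelvin: T₁ = 1483.15 K, T₂ = 382.15 K. ΔS = ∫dQ_rev/T = m c ln(T₂/T₁) = 310 × 0.442 × ln(382.15/1483.15) = -186 J/K.

ΔS = -186 J/K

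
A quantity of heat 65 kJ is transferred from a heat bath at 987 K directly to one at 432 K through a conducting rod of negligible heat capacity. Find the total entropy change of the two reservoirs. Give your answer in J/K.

ΔS_hot = −Q/T_H = −65000/987 = -65.86 J/K and ΔS_cold = +Q/T_C = 65000/432 = 150.5 J/K.
ΔS_total = -65.86 + 150.5 = 84.6 J/K, positive as the second law requires.

ΔS_total = 84.6 J/K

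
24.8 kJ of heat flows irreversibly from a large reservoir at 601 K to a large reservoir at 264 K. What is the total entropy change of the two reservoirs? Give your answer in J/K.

ΔS_hot = −Q/T_H = −24800/601 = -41.26 J/K and ΔS_cold = +Q/T_C = 24800/264 = 93.94 J/K.
ΔS_total = -41.26 + 93.94 = 52.7 J/K, positive as the second law requires.

ΔS_total = 52.7 J/K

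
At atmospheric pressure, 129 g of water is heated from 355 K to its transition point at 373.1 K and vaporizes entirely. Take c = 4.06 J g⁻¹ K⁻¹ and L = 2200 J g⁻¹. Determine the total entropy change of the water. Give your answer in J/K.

ΔS = 787 J/K

Warming step: ΔS₁ = m c ln(T_tr/T_i) = 129 × 4.06 × ln(373.1/355) = 26.04 J/K.
Phase change: ΔS₂ = +mL/T_tr = 129 × 2200 / 373.1 = 760.7 J/K.
ΔS_total = (26.04) + (760.7) = 787 J/K.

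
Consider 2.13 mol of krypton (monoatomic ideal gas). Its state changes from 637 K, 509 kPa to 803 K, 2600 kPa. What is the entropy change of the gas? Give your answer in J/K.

ΔS = nC_p ln(T₂/T₁) − nR ln(P₂/P₁), with C_p = 5R/2 = 20.79 J mol⁻¹ K⁻¹ for a monoatomic ideal gas.
ΔS = 2.13 × [20.79 × ln(803/637) − 8.314 × ln(2600/509)] = -18.6 J/K.

ΔS = -18.6 J/K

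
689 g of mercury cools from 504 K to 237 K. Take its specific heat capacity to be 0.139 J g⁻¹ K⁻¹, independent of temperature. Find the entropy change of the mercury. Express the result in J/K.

ΔS = -72.3 J/K

ΔS = ∫dQ_rev/T = m c ln(T₂/T₁) = 689 × 0.139 × ln(237/504) = -72.3 J/K.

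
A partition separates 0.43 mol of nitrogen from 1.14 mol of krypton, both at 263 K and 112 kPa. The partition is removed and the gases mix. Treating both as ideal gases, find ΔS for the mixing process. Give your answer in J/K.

ΔS_mix = 7.66 J/K

Mole fractions: x_A = 0.43/1.57 = 0.274, x_B = 0.726.
ΔS_mix = −R(n_A ln x_A + n_B ln x_B) = −8.314 × (0.43 ln 0.274 + 1.14 ln 0.726) = 7.66 J/K.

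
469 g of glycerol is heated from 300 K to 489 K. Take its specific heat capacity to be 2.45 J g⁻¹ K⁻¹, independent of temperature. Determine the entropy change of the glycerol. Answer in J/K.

ΔS = ∫dQ_rev/T = m c ln(T₂/T₁) = 469 × 2.45 × ln(489/300) = 561 J/K.

ΔS = 561 J/K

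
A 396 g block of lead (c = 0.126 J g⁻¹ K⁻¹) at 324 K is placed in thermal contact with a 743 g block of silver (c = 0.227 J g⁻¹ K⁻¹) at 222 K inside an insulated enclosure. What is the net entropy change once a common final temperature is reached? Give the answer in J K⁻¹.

Energy balance: T_f = (m₁c₁T₁ + m₂c₂T₂)/(m₁c₁ + m₂c₂) = 245.29 K.
ΔS₁ = m₁c₁ ln(T_f/T₁) = 49.896 × ln(245.29/324) = -13.887 J/K.
ΔS₂ = m₂c₂ ln(T_f/T₂) = 168.661 × ln(245.29/222) = 16.824 J/K.
ΔS_total = -13.887 + 16.824 = 2.94 J/K.

ΔS_total = 2.94 J/K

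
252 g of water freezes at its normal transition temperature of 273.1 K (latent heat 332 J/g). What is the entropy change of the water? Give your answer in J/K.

ΔS = -306 J/K

Heat released by the substance: Q = −mL = −252 × 332 = −83664 J.
At constant T, ΔS = Q_rev/T = −83664 / 273.1 = -306 J/K.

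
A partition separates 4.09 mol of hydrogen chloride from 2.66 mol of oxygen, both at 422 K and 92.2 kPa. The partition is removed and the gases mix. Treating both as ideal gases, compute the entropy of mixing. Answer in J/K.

ΔS_mix = 37.6 J/K

Mole fractions: x_A = 4.09/6.75 = 0.606, x_B = 0.394.
ΔS_mix = −R(n_A ln x_A + n_B ln x_B) = −8.314 × (4.09 ln 0.606 + 2.66 ln 0.394) = 37.6 J/K.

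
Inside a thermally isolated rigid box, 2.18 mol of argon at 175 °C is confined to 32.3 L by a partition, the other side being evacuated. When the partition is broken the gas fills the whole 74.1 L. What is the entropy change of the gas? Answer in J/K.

ΔS_gas = 15 J/K

For an ideal gas in free expansion Q = 0 and W = 0, so T is unchanged.
Entropy is a state function; using a reversible isothermal path, ΔS_gas = nR ln(V₂/V₁) = 2.18 × 8.314 × ln(74.1/32.3) = 15 J/K.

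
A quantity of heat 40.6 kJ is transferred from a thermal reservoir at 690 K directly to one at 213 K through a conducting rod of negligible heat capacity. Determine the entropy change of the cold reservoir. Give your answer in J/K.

ΔS_cold = 191 J/K

The cold reservoir gains heat Q, so ΔS_cold = +Q/T_C = 40600/213 = 191 J/K.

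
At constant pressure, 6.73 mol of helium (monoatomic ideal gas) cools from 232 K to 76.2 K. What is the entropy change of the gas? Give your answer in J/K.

At constant pressure, ΔS = nC_p ln(T₂/T₁) with C_p = 5R/2 = 20.79 J mol⁻¹ K⁻¹.
ΔS = 6.73 × 20.79 × ln(76.2/232) = -156 J/K.

ΔS = -156 J/K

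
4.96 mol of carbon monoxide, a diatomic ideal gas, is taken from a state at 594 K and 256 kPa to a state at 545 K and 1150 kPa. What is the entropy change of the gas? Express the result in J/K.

ΔS = -74.4 J/K

ΔS = nC_p ln(T₂/T₁) − nR ln(P₂/P₁), with C_p = 7R/2 = 29.1 J mol⁻¹ K⁻¹ for a diatomic ideal gas.
ΔS = 4.96 × [29.1 × ln(545/594) − 8.314 × ln(1150/256)] = -74.4 J/K.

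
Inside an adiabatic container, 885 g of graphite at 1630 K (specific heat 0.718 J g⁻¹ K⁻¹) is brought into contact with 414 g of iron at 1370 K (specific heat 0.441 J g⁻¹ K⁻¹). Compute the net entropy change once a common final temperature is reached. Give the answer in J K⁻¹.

ΔS_total = 2.07 J/K

Energy balance: T_f = (m₁c₁T₁ + m₂c₂T₂)/(m₁c₁ + m₂c₂) = 1572 K.
ΔS₁ = m₁c₁ ln(T_f/T₁) = 635.43 × ln(1572/1630) = -23.035 J/K.
ΔS₂ = m₂c₂ ln(T_f/T₂) = 182.574 × ln(1572/1370) = 25.107 J/K.
ΔS_total = -23.035 + 25.107 = 2.07 J/K.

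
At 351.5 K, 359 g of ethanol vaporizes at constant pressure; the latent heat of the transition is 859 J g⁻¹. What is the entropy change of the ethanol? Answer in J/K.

ΔS = 877 J/K

Heat absorbed by the substance: Q = mL = 359 × 859 = 308381 J.
At constant T, ΔS = Q_rev/T = 308381 / 351.5 = 877 J/K.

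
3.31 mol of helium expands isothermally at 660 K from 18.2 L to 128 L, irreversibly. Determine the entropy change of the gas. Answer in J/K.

ΔS_gas = 53.7 J/K

Entropy is a state function, so ΔS_gas depends only on the end states.
For an isothermal ideal gas ΔS_gas = nR ln(V₂/V₁) = 3.31 × 8.314 × ln(128/18.2) = 53.7 J/K.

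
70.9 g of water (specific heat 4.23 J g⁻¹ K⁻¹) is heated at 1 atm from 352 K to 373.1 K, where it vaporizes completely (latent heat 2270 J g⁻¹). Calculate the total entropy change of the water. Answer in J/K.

Warming step: ΔS₁ = m c ln(T_tr/T_i) = 70.9 × 4.23 × ln(373.1/352) = 17.46 J/K.
Phase change: ΔS₂ = +mL/T_tr = 70.9 × 2270 / 373.1 = 431.4 J/K.
ΔS_total = (17.46) + (431.4) = 449 J/K.

ΔS = 449 J/K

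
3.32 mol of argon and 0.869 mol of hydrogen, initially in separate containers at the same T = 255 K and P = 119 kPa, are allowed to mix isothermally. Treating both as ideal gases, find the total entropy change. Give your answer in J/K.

ΔS_mix = 17.8 J/K

Mole fractions: x_A = 3.32/4.19 = 0.793, x_B = 0.207.
ΔS_mix = −R(n_A ln x_A + n_B ln x_B) = −8.314 × (3.32 ln 0.793 + 0.869 ln 0.207) = 17.8 J/K.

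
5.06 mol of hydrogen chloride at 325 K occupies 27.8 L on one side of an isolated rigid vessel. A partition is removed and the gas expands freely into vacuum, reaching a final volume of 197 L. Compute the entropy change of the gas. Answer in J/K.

ΔS_gas = 82.4 J/K

For an ideal gas in free expansion Q = 0 and W = 0, so T is unchanged.
Entropy is a state function; using a reversible isothermal path, ΔS_gas = nR ln(V₂/V₁) = 5.06 × 8.314 × ln(197/27.8) = 82.4 J/K.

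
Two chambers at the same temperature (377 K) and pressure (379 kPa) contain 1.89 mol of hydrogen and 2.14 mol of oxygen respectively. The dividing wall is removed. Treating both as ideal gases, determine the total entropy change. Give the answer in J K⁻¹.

Mole fractions: x_A = 1.89/4.03 = 0.469, x_B = 0.531.
ΔS_mix = −R(n_A ln x_A + n_B ln x_B) = −8.314 × (1.89 ln 0.469 + 2.14 ln 0.531) = 23.2 J/K.

ΔS_mix = 23.2 J/K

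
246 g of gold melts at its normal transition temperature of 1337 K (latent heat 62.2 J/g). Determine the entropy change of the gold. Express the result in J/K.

ΔS = 11.4 J/K

Heat absorbed by the substance: Q = mL = 246 × 62.2 = 15301.2 J.
At constant T, ΔS = Q_rev/T = 15301.2 / 1337 = 11.4 J/K.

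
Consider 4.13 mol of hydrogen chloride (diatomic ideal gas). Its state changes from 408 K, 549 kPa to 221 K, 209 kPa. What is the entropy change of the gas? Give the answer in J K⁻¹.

ΔS = nC_p ln(T₂/T₁) − nR ln(P₂/P₁), with C_p = 7R/2 = 29.1 J mol⁻¹ K⁻¹ for a diatomic ideal gas.
ΔS = 4.13 × [29.1 × ln(221/408) − 8.314 × ln(209/549)] = -40.5 J/K.

ΔS = -40.5 J/K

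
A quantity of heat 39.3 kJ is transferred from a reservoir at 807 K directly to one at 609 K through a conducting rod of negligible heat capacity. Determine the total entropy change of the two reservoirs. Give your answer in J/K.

ΔS_hot = −Q/T_H = −39300/807 = -48.7 J/K and ΔS_cold = +Q/T_C = 39300/609 = 64.53 J/K.
ΔS_total = -48.7 + 64.53 = 15.8 J/K, positive as the second law requires.

ΔS_total = 15.8 J/K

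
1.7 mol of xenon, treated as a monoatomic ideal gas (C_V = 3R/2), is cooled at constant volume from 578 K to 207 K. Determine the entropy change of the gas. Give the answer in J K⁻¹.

At constant volume, ΔS = nC_V ln(T₂/T₁) with C_V = 3R/2 = 12.47 J mol⁻¹ K⁻¹.
ΔS = 1.7 × 12.47 × ln(207/578) = -21.8 J/K.

ΔS = -21.8 J/K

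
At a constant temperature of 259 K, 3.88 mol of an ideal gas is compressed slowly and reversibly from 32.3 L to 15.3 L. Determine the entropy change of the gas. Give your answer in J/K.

ΔS_gas = -24.1 J/K

For an isothermal ideal gas ΔS_gas = nR ln(V₂/V₁) = 3.88 × 8.314 × ln(15.3/32.3) = -24.1 J/K.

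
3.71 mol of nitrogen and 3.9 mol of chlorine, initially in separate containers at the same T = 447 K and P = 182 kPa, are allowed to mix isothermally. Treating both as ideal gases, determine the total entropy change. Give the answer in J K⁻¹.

Mole fractions: x_A = 3.71/7.61 = 0.488, x_B = 0.512.
ΔS_mix = −R(n_A ln x_A + n_B ln x_B) = −8.314 × (3.71 ln 0.488 + 3.9 ln 0.512) = 43.8 J/K.

ΔS_mix = 43.8 J/K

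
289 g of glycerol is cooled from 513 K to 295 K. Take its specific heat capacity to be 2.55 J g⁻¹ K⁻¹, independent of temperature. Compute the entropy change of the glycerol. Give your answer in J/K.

ΔS = ∫dQ_rev/T = m c ln(T₂/T₁) = 289 × 2.55 × ln(295/513) = -408 J/K.

ΔS = -408 J/K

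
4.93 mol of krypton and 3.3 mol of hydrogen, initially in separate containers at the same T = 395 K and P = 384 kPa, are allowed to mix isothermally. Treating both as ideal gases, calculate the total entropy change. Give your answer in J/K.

Mole fractions: x_A = 4.93/8.23 = 0.599, x_B = 0.401.
ΔS_mix = −R(n_A ln x_A + n_B ln x_B) = −8.314 × (4.93 ln 0.599 + 3.3 ln 0.401) = 46.1 J/K.

ΔS_mix = 46.1 J/K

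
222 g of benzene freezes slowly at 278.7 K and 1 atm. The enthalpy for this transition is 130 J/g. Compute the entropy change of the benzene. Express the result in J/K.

ΔS = -104 J/K

Heat released by the substance: Q = −mL = −222 × 130 = −28860 J.
At constant T, ΔS = Q_rev/T = −28860 / 278.7 = -104 J/K.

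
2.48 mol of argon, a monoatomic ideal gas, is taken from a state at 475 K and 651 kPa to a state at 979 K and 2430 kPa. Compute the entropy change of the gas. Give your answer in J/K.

ΔS = 10.1 J/K

ΔS = nC_p ln(T₂/T₁) − nR ln(P₂/P₁), with C_p = 5R/2 = 20.79 J mol⁻¹ K⁻¹ for a monoatomic ideal gas.
ΔS = 2.48 × [20.79 × ln(979/475) − 8.314 × ln(2430/651)] = 10.1 J/K.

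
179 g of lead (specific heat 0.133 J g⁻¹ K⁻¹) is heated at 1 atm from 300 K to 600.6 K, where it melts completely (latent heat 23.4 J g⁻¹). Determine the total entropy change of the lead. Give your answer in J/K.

Warming step: ΔS₁ = m c ln(T_tr/T_i) = 179 × 0.133 × ln(600.6/300) = 16.53 J/K.
Phase change: ΔS₂ = +mL/T_tr = 179 × 23.4 / 600.6 = 6.974 J/K.
ΔS_total = (16.53) + (6.974) = 23.5 J/K.

ΔS = 23.5 J/K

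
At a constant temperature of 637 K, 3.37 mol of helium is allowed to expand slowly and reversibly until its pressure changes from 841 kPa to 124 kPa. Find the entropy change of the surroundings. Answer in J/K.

For an isothermal ideal gas ΔS_gas = nR ln(P₁/P₂) = 3.37 × 8.314 × ln(841/124) = 53.6 J/K.
The process is reversible, so ΔS_surr = −ΔS_gas = -53.6 J/K and ΔS_universe = 0.

ΔS_surr = -53.6 J/K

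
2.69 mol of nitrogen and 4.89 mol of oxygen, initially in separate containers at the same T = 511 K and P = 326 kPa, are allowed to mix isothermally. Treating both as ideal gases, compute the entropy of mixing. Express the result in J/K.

ΔS_mix = 41 J/K

Mole fractions: x_A = 2.69/7.58 = 0.355, x_B = 0.645.
ΔS_mix = −R(n_A ln x_A + n_B ln x_B) = −8.314 × (2.69 ln 0.355 + 4.89 ln 0.645) = 41 J/K.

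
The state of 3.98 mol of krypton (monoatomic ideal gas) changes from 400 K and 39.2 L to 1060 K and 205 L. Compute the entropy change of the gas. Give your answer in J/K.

ΔS = 103 J/K

Entropy is a state function: ΔS = nC_V ln(T₂/T₁) + nR ln(V₂/V₁), with C_V = 3R/2 = 12.47 J mol⁻¹ K⁻¹ for a monoatomic ideal gas.
ΔS = 3.98 × [12.47 × ln(1060/400) + 8.314 × ln(205/39.2)] = 103 J/K.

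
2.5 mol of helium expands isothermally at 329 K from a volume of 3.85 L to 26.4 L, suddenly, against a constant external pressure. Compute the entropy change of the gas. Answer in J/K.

ΔS_gas = 40 J/K

Entropy is a state function, so ΔS_gas depends only on the end states.
For an isothermal ideal gas ΔS_gas = nR ln(V₂/V₁) = 2.5 × 8.314 × ln(26.4/3.85) = 40 J/K.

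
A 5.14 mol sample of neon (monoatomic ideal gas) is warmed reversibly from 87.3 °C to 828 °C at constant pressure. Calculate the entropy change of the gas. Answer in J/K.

In kelvin: T₁ = 360.45 K, T₂ = 1101.15 K. At constant pressure, ΔS = nC_p ln(T₂/T₁) with C_p = 5R/2 = 20.79 J mol⁻¹ K⁻¹.
ΔS = 5.14 × 20.79 × ln(1101.15/360.45) = 119 J/K.

ΔS = 119 J/K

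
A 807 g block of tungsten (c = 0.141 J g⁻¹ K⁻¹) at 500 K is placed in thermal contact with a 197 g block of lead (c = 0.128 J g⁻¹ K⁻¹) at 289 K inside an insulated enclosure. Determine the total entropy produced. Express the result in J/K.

ΔS_total = 2.75 J/K

Energy balance: T_f = (m₁c₁T₁ + m₂c₂T₂)/(m₁c₁ + m₂c₂) = 461.72 K.
ΔS₁ = m₁c₁ ln(T_f/T₁) = 113.787 × ln(461.72/500) = -9.062 J/K.
ΔS₂ = m₂c₂ ln(T_f/T₂) = 25.216 × ln(461.72/289) = 11.81 J/K.
ΔS_total = -9.062 + 11.81 = 2.75 J/K.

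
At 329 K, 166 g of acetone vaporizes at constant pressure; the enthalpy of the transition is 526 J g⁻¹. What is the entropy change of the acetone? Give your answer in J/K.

Heat absorbed by the substance: Q = mL = 166 × 526 = 87316 J.
At constant T, ΔS = Q_rev/T = 87316 / 329 = 265 J/K.

ΔS = 265 J/K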